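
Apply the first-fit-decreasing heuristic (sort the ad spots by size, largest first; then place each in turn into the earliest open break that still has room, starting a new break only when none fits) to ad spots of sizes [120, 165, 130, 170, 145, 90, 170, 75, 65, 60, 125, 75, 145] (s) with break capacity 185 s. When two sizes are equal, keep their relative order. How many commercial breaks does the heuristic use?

Sorted descending: 170, 170, 165, 145, 145, 130, 125, 120, 90, 75, 75, 65, 60.
  170 → break 1 (new)  [load 170/185]
  170 → break 2 (new)  [load 170/185]
  165 → break 3 (new)  [load 165/185]
  145 → break 4 (new)  [load 145/185]
  145 → break 5 (new)  [load 145/185]
  130 → break 6 (new)  [load 130/185]
  125 → break 7 (new)  [load 125/185]
  120 → break 8 (new)  [load 120/185]
  90 → break 9 (new)  [load 90/185]
  75 → break 9  [load 165/185]
  75 → break 10 (new)  [load 75/185]
  65 → break 8  [load 185/185]
  60 → break 7  [load 185/185]
10 commercial breaks opened.

10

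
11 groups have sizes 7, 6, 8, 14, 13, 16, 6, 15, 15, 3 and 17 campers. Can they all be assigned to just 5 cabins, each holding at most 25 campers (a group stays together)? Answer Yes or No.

Total = 120 campers; ⌈120/25⌉ = 5.
6 groups each exceed half the capacity and cannot share a cabin, forcing at least 6 cabins.
At least 6 cabins are required, but only 5 are allowed.

No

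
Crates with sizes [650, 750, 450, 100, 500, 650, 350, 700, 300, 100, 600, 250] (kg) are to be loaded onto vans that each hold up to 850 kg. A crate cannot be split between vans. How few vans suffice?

Total = 750 + 700 + 650 + 650 + 600 + 500 + 450 + 350 + 300 + 250 + 100 + 100 = 5400 kg.
Lower bound: ⌈5400/850⌉ = 7 vans.
A packing using 7 vans:
  van 1: 750 + 100 = 850
  van 2: 700 + 100 = 800
  van 3: 650 = 650
  van 4: 650 = 650
  van 5: 600 + 250 = 850
  van 6: 500 + 350 = 850
  van 7: 450 + 300 = 750
This matches the lower bound, so 7 is optimal.

7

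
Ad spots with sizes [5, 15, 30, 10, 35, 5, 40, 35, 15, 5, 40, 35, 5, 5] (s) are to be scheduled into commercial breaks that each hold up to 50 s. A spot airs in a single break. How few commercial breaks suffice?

Total = 40 + 40 + 35 + 35 + 35 + 30 + 15 + 15 + 10 + 5 + 5 + 5 + 5 + 5 = 280 s.
Lower bound: ⌈280/50⌉ = 6 commercial breaks.
A packing using 6 commercial breaks:
  break 1: 40 + 10 = 50
  break 2: 40 + 5 + 5 = 50
  break 3: 35 + 15 = 50
  break 4: 35 + 15 = 50
  break 5: 35 + 5 + 5 + 5 = 50
  break 6: 30 = 30
This matches the lower bound, so 6 is optimal.

6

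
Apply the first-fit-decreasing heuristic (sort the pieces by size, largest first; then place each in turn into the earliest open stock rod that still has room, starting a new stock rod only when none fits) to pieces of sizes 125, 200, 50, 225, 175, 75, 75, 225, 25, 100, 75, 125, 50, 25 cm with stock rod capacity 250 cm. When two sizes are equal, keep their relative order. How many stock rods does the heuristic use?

Sorted descending: 225, 225, 200, 175, 125, 125, 100, 75, 75, 75, 50, 50, 25, 25.
  225 → stock rod 1 (new)  [load 225/250]
  225 → stock rod 2 (new)  [load 225/250]
  200 → stock rod 3 (new)  [load 200/250]
  175 → stock rod 4 (new)  [load 175/250]
  125 → stock rod 5 (new)  [load 125/250]
  125 → stock rod 5  [load 250/250]
  100 → stock rod 6 (new)  [load 100/250]
  75 → stock rod 4  [load 250/250]
  75 → stock rod 6  [load 175/250]
  75 → stock rod 6  [load 250/250]
  50 → stock rod 3  [load 250/250]
  50 → stock rod 7 (new)  [load 50/250]
  25 → stock rod 1  [load 250/250]
  25 → stock rod 2  [load 250/250]
7 stock rods opened.

7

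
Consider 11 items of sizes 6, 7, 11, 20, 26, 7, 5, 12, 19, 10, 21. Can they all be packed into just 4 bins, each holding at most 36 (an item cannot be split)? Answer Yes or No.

No

Total = 144; ⌈144/36⌉ = 4.
The bound of 4 does not rule out 4, but exhaustive search shows no assignment into 4 bins of capacity 36 exists — the minimum is 5.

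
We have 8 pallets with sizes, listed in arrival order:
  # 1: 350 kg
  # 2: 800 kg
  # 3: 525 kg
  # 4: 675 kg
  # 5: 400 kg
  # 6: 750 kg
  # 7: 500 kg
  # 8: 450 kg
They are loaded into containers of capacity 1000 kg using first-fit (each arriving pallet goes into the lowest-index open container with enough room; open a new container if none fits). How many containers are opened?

6

  350 → container 1 (new)  [load 350/1000]
  800 → container 2 (new)  [load 800/1000]
  525 → container 1  [load 875/1000]
  675 → container 3 (new)  [load 675/1000]
  400 → container 4 (new)  [load 400/1000]
  750 → container 5 (new)  [load 750/1000]
  500 → container 4  [load 900/1000]
  450 → container 6 (new)  [load 450/1000]
6 containers opened.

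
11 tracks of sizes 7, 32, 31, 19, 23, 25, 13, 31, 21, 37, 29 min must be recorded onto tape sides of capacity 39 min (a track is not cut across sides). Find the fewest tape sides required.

9

Total = 37 + 32 + 31 + 31 + 29 + 25 + 23 + 21 + 19 + 13 + 7 = 268 min.
Lower bound: ⌈268/39⌉ = 7 tape sides.
Also, 8 tracks each exceed 39/2 min, and no two of those can share a side, so at least 8 tape sides are needed.
A packing using 9 tape sides:
  side 1: 37 = 37
  side 2: 32 + 7 = 39
  side 3: 31 = 31
  side 4: 31 = 31
  side 5: 29 = 29
  side 6: 25 + 13 = 38
  side 7: 23 = 23
  side 8: 21 = 21
  side 9: 19 = 19
No arrangement into 8 tape sides stays within capacity, so 9 is optimal.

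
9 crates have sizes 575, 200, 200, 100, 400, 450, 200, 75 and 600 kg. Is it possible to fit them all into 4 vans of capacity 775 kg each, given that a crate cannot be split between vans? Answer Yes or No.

Yes

A valid assignment using 4 vans:
  van 1: 600 + 100 + 75 = 775
  van 2: 575 + 200 = 775
  van 3: 450 + 200 = 650
  van 4: 400 + 200 = 600
Every load is within 775 kg, so 4 vans suffice.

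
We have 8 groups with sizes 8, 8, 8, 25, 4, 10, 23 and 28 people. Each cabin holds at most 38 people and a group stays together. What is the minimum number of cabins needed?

4

Total = 28 + 25 + 23 + 10 + 8 + 8 + 8 + 4 = 114 people.
Lower bound: ⌈114/38⌉ = 3 cabins.
A packing using 4 cabins:
  cabin 1: 28 + 10 = 38
  cabin 2: 25 + 8 + 4 = 37
  cabin 3: 23 + 8 = 31
  cabin 4: 8 = 8
No arrangement into 3 cabins stays within capacity, so 4 is optimal.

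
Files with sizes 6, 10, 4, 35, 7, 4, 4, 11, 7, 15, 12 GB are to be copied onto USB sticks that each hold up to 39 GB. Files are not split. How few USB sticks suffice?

Total = 35 + 15 + 12 + 11 + 10 + 7 + 7 + 6 + 4 + 4 + 4 = 115 GB.
Lower bound: ⌈115/39⌉ = 3 USB sticks.
A packing using 3 USB sticks:
  USB stick 1: 35 + 4 = 39
  USB stick 2: 15 + 12 + 11 = 38
  USB stick 3: 10 + 7 + 7 + 6 + 4 + 4 = 38
This matches the lower bound, so 3 is optimal.

3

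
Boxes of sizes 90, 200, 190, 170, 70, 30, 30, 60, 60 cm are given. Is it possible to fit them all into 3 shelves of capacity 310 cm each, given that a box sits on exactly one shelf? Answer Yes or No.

Yes

A valid assignment using 3 shelves:
  shelf 1: 200 + 90 = 290
  shelf 2: 190 + 60 + 60 = 310
  shelf 3: 170 + 70 + 30 + 30 = 300
Every load is within 310 cm, so 3 shelves suffice.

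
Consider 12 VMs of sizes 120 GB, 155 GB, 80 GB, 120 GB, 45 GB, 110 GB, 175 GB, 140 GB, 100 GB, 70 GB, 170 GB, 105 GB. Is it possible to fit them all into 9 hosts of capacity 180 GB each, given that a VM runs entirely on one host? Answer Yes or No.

Yes

A valid assignment using 9 hosts:
  host 1: 175 = 175
  host 2: 170 = 170
  host 3: 155 = 155
  host 4: 140 = 140
  host 5: 120 + 45 = 165
  host 6: 120 = 120
  host 7: 110 + 70 = 180
  host 8: 105 = 105
  host 9: 100 + 80 = 180
Every load is within 180 GB, so 9 hosts suffice.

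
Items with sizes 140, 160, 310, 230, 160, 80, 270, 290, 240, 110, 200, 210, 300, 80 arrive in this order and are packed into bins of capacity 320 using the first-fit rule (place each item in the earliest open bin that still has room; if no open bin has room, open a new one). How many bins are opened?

  140 → bin 1 (new)  [load 140/320]
  160 → bin 1  [load 300/320]
  310 → bin 2 (new)  [load 310/320]
  230 → bin 3 (new)  [load 230/320]
  160 → bin 4 (new)  [load 160/320]
  80 → bin 3  [load 310/320]
  270 → bin 5 (new)  [load 270/320]
  290 → bin 6 (new)  [load 290/320]
  240 → bin 7 (new)  [load 240/320]
  110 → bin 4  [load 270/320]
  200 → bin 8 (new)  [load 200/320]
  210 → bin 9 (new)  [load 210/320]
  300 → bin 10 (new)  [load 300/320]
  80 → bin 7  [load 320/320]
10 bins opened.

10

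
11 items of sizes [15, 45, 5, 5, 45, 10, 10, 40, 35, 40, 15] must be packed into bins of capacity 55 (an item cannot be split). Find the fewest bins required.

Total = 45 + 45 + 40 + 40 + 35 + 15 + 15 + 10 + 10 + 5 + 5 = 265.
Lower bound: ⌈265/55⌉ = 5 bins.
A packing using 5 bins:
  bin 1: 45 + 10 = 55
  bin 2: 45 + 10 = 55
  bin 3: 40 + 15 = 55
  bin 4: 40 + 15 = 55
  bin 5: 35 + 5 + 5 = 45
This matches the lower bound, so 5 is optimal.

5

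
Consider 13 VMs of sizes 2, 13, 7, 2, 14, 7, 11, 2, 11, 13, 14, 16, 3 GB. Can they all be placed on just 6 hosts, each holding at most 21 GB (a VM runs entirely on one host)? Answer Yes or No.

No

Total = 115 GB; ⌈115/21⌉ = 6.
7 VMs each exceed half the capacity and cannot share a host, forcing at least 7 hosts.
At least 7 hosts are required, but only 6 are allowed.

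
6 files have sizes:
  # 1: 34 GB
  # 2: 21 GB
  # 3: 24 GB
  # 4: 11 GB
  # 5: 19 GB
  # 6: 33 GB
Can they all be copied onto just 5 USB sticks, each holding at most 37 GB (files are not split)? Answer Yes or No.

A valid assignment using 5 USB sticks:
  USB stick 1: 34 = 34
  USB stick 2: 33 = 33
  USB stick 3: 24 + 11 = 35
  USB stick 4: 21 = 21
  USB stick 5: 19 = 19
Every load is within 37 GB, so 5 USB sticks suffice.

Yes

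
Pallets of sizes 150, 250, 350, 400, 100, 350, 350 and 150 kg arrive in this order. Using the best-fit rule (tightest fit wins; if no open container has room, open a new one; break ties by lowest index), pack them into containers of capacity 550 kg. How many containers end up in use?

5

  150 → container 1 (new)  [load 150/550]
  250 → container 1  [load 400/550]
  350 → container 2 (new)  [load 350/550]
  400 → container 3 (new)  [load 400/550]
  100 → container 1  [load 500/550]
  350 → container 4 (new)  [load 350/550]
  350 → container 5 (new)  [load 350/550]
  150 → container 3  [load 550/550]
5 containers opened.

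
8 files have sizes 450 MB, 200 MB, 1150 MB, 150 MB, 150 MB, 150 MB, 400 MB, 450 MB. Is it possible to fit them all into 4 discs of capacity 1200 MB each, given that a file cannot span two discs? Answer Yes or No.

A valid assignment using 3 discs:
  disc 1: 1150 = 1150
  disc 2: 450 + 450 + 200 = 1100
  disc 3: 400 + 150 + 150 + 150 = 850
That uses only 3 ≤ 4, so 4 discs are enough.

Yes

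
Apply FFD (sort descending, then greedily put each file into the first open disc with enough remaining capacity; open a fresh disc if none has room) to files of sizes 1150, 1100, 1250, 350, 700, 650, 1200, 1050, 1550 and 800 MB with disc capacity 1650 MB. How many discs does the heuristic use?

8

Sorted descending: 1550, 1250, 1200, 1150, 1100, 1050, 800, 700, 650, 350.
  1550 → disc 1 (new)  [load 1550/1650]
  1250 → disc 2 (new)  [load 1250/1650]
  1200 → disc 3 (new)  [load 1200/1650]
  1150 → disc 4 (new)  [load 1150/1650]
  1100 → disc 5 (new)  [load 1100/1650]
  1050 → disc 6 (new)  [load 1050/1650]
  800 → disc 7 (new)  [load 800/1650]
  700 → disc 7  [load 1500/1650]
  650 → disc 8 (new)  [load 650/1650]
  350 → disc 2  [load 1600/1650]
8 discs opened.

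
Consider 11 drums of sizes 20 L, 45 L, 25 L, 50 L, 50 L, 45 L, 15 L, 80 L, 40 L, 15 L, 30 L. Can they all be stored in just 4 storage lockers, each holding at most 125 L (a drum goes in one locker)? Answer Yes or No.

A valid assignment using 4 storage lockers:
  locker 1: 80 + 45 = 125
  locker 2: 50 + 50 + 25 = 125
  locker 3: 45 + 40 + 30 = 115
  locker 4: 20 + 15 + 15 = 50
Every load is within 125 L, so 4 storage lockers suffice.

Yes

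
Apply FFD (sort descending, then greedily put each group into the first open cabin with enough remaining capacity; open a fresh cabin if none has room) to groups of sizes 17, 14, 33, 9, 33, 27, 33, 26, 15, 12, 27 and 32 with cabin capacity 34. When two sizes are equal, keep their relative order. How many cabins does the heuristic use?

10

Sorted descending: 33, 33, 33, 32, 27, 27, 26, 17, 15, 14, 12, 9.
  33 → cabin 1 (new)  [load 33/34]
  33 → cabin 2 (new)  [load 33/34]
  33 → cabin 3 (new)  [load 33/34]
  32 → cabin 4 (new)  [load 32/34]
  27 → cabin 5 (new)  [load 27/34]
  27 → cabin 6 (new)  [load 27/34]
  26 → cabin 7 (new)  [load 26/34]
  17 → cabin 8 (new)  [load 17/34]
  15 → cabin 8  [load 32/34]
  14 → cabin 9 (new)  [load 14/34]
  12 → cabin 9  [load 26/34]
  9 → cabin 10 (new)  [load 9/34]
10 cabins opened.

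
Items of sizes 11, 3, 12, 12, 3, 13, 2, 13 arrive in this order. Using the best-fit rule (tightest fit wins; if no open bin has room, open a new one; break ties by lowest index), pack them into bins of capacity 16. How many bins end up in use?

5

  11 → bin 1 (new)  [load 11/16]
  3 → bin 1  [load 14/16]
  12 → bin 2 (new)  [load 12/16]
  12 → bin 3 (new)  [load 12/16]
  3 → bin 2  [load 15/16]
  13 → bin 4 (new)  [load 13/16]
  2 → bin 1  [load 16/16]
  13 → bin 5 (new)  [load 13/16]
5 bins opened.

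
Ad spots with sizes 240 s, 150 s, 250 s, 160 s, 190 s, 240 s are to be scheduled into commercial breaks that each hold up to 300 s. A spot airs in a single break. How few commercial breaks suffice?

6

Total = 250 + 240 + 240 + 190 + 160 + 150 = 1230 s.
Lower bound: ⌈1230/300⌉ = 5 commercial breaks.
A packing using 6 commercial breaks:
  break 1: 250 = 250
  break 2: 240 = 240
  break 3: 240 = 240
  break 4: 190 = 190
  break 5: 160 = 160
  break 6: 150 = 150
No arrangement into 5 commercial breaks stays within capacity, so 6 is optimal.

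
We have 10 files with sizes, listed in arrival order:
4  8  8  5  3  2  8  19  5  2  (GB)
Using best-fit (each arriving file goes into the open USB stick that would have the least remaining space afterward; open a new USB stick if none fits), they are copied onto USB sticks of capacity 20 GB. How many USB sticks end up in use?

4

  4 → USB stick 1 (new)  [load 4/20]
  8 → USB stick 1  [load 12/20]
  8 → USB stick 1  [load 20/20]
  5 → USB stick 2 (new)  [load 5/20]
  3 → USB stick 2  [load 8/20]
  2 → USB stick 2  [load 10/20]
  8 → USB stick 2  [load 18/20]
  19 → USB stick 3 (new)  [load 19/20]
  5 → USB stick 4 (new)  [load 5/20]
  2 → USB stick 2  [load 20/20]
4 USB sticks opened.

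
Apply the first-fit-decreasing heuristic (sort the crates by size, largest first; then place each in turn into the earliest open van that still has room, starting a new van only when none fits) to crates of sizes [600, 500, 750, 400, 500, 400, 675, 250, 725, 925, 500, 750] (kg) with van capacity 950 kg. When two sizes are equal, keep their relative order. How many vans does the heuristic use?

Sorted descending: 925, 750, 750, 725, 675, 600, 500, 500, 500, 400, 400, 250.
  925 → van 1 (new)  [load 925/950]
  750 → van 2 (new)  [load 750/950]
  750 → van 3 (new)  [load 750/950]
  725 → van 4 (new)  [load 725/950]
  675 → van 5 (new)  [load 675/950]
  600 → van 6 (new)  [load 600/950]
  500 → van 7 (new)  [load 500/950]
  500 → van 8 (new)  [load 500/950]
  500 → van 9 (new)  [load 500/950]
  400 → van 7  [load 900/950]
  400 → van 8  [load 900/950]
  250 → van 5  [load 925/950]
9 vans opened.

9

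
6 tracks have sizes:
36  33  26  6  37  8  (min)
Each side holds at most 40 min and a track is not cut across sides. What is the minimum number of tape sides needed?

Total = 37 + 36 + 33 + 26 + 8 + 6 = 146 min.
Lower bound: ⌈146/40⌉ = 4 tape sides.
A packing using 4 tape sides:
  side 1: 37 = 37
  side 2: 36 = 36
  side 3: 33 + 6 = 39
  side 4: 26 + 8 = 34
This matches the lower bound, so 4 is optimal.

4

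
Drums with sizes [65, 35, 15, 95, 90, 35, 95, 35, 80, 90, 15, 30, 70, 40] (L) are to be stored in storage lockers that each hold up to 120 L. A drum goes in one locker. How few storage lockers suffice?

8

Total = 95 + 95 + 90 + 90 + 80 + 70 + 65 + 40 + 35 + 35 + 35 + 30 + 15 + 15 = 790 L.
Lower bound: ⌈790/120⌉ = 7 storage lockers.
A packing using 8 storage lockers:
  locker 1: 95 + 15 = 110
  locker 2: 95 + 15 = 110
  locker 3: 90 + 30 = 120
  locker 4: 90 = 90
  locker 5: 80 + 40 = 120
  locker 6: 70 + 35 = 105
  locker 7: 65 + 35 = 100
  locker 8: 35 = 35
No arrangement into 7 storage lockers stays within capacity, so 8 is optimal.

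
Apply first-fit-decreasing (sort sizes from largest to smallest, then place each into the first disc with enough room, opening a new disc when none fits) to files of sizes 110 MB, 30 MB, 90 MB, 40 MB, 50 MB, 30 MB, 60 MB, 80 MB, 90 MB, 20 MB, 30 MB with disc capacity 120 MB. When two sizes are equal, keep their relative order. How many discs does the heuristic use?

Sorted descending: 110, 90, 90, 80, 60, 50, 40, 30, 30, 30, 20.
  110 → disc 1 (new)  [load 110/120]
  90 → disc 2 (new)  [load 90/120]
  90 → disc 3 (new)  [load 90/120]
  80 → disc 4 (new)  [load 80/120]
  60 → disc 5 (new)  [load 60/120]
  50 → disc 5  [load 110/120]
  40 → disc 4  [load 120/120]
  30 → disc 2  [load 120/120]
  30 → disc 3  [load 120/120]
  30 → disc 6 (new)  [load 30/120]
  20 → disc 6  [load 50/120]
6 discs opened.

6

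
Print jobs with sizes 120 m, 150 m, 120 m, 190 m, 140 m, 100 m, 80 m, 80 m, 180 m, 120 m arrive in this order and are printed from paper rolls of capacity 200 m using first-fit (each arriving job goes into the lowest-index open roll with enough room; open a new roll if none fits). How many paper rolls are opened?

8

  120 → roll 1 (new)  [load 120/200]
  150 → roll 2 (new)  [load 150/200]
  120 → roll 3 (new)  [load 120/200]
  190 → roll 4 (new)  [load 190/200]
  140 → roll 5 (new)  [load 140/200]
  100 → roll 6 (new)  [load 100/200]
  80 → roll 1  [load 200/200]
  80 → roll 3  [load 200/200]
  180 → roll 7 (new)  [load 180/200]
  120 → roll 8 (new)  [load 120/200]
8 paper rolls opened.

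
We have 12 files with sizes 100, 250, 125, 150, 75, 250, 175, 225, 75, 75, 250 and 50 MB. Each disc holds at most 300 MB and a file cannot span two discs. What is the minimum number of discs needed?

7

Total = 250 + 250 + 250 + 225 + 175 + 150 + 125 + 100 + 75 + 75 + 75 + 50 = 1800 MB.
Lower bound: ⌈1800/300⌉ = 6 discs.
A packing using 7 discs:
  disc 1: 250 + 50 = 300
  disc 2: 250 = 250
  disc 3: 250 = 250
  disc 4: 225 + 75 = 300
  disc 5: 175 + 125 = 300
  disc 6: 150 + 100 = 250
  disc 7: 75 + 75 = 150
No arrangement into 6 discs stays within capacity, so 7 is optimal.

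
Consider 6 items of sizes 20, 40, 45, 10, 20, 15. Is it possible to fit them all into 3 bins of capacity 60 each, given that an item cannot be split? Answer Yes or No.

A valid assignment using 3 bins:
  bin 1: 45 + 15 = 60
  bin 2: 40 + 20 = 60
  bin 3: 20 + 10 = 30
Every load is within 60, so 3 bins suffice.

Yes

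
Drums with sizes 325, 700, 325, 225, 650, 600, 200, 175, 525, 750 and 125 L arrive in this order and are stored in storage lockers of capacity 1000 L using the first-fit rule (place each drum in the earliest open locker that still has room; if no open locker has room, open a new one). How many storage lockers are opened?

6

  325 → locker 1 (new)  [load 325/1000]
  700 → locker 2 (new)  [load 700/1000]
  325 → locker 1  [load 650/1000]
  225 → locker 1  [load 875/1000]
  650 → locker 3 (new)  [load 650/1000]
  600 → locker 4 (new)  [load 600/1000]
  200 → locker 2  [load 900/1000]
  175 → locker 3  [load 825/1000]
  525 → locker 5 (new)  [load 525/1000]
  750 → locker 6 (new)  [load 750/1000]
  125 → locker 1  [load 1000/1000]
6 storage lockers opened.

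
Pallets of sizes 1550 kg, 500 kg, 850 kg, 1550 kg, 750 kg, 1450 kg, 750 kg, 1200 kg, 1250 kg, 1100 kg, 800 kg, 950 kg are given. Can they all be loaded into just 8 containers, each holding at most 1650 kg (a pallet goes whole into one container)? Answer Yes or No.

No

Total = 12700 kg; ⌈12700/1650⌉ = 8.
The bound of 8 does not rule out 8, but exhaustive search shows no assignment into 8 containers of capacity 1650 kg exists — the minimum is 9.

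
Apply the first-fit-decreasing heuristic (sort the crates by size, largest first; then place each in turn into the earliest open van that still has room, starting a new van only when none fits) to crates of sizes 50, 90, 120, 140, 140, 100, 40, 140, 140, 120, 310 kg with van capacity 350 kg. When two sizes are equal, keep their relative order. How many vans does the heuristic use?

Sorted descending: 310, 140, 140, 140, 140, 120, 120, 100, 90, 50, 40.
  310 → van 1 (new)  [load 310/350]
  140 → van 2 (new)  [load 140/350]
  140 → van 2  [load 280/350]
  140 → van 3 (new)  [load 140/350]
  140 → van 3  [load 280/350]
  120 → van 4 (new)  [load 120/350]
  120 → van 4  [load 240/350]
  100 → van 4  [load 340/350]
  90 → van 5 (new)  [load 90/350]
  50 → van 2  [load 330/350]
  40 → van 1  [load 350/350]
5 vans opened.

5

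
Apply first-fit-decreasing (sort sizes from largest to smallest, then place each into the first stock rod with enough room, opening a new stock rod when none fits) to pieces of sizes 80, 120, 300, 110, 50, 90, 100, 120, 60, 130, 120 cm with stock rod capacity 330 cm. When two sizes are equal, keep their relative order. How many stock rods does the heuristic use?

4

Sorted descending: 300, 130, 120, 120, 120, 110, 100, 90, 80, 60, 50.
  300 → stock rod 1 (new)  [load 300/330]
  130 → stock rod 2 (new)  [load 130/330]
  120 → stock rod 2  [load 250/330]
  120 → stock rod 3 (new)  [load 120/330]
  120 → stock rod 3  [load 240/330]
  110 → stock rod 4 (new)  [load 110/330]
  100 → stock rod 4  [load 210/330]
  90 → stock rod 3  [load 330/330]
  80 → stock rod 2  [load 330/330]
  60 → stock rod 4  [load 270/330]
  50 → stock rod 4  [load 320/330]
4 stock rods opened.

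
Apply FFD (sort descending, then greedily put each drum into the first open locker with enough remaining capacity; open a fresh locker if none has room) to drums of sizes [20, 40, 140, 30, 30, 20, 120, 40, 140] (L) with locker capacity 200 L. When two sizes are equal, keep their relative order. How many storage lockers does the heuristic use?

Sorted descending: 140, 140, 120, 40, 40, 30, 30, 20, 20.
  140 → locker 1 (new)  [load 140/200]
  140 → locker 2 (new)  [load 140/200]
  120 → locker 3 (new)  [load 120/200]
  40 → locker 1  [load 180/200]
  40 → locker 2  [load 180/200]
  30 → locker 3  [load 150/200]
  30 → locker 3  [load 180/200]
  20 → locker 1  [load 200/200]
  20 → locker 2  [load 200/200]
3 storage lockers opened.

3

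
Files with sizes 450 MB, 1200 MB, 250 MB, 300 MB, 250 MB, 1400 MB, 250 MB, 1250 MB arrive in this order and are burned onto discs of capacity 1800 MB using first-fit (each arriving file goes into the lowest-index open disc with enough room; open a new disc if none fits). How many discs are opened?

  450 → disc 1 (new)  [load 450/1800]
  1200 → disc 1  [load 1650/1800]
  250 → disc 2 (new)  [load 250/1800]
  300 → disc 2  [load 550/1800]
  250 → disc 2  [load 800/1800]
  1400 → disc 3 (new)  [load 1400/1800]
  250 → disc 2  [load 1050/1800]
  1250 → disc 4 (new)  [load 1250/1800]
4 discs opened.

4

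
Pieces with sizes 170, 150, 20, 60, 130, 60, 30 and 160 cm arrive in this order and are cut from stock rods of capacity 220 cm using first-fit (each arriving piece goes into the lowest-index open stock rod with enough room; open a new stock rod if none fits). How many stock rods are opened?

4

  170 → stock rod 1 (new)  [load 170/220]
  150 → stock rod 2 (new)  [load 150/220]
  20 → stock rod 1  [load 190/220]
  60 → stock rod 2  [load 210/220]
  130 → stock rod 3 (new)  [load 130/220]
  60 → stock rod 3  [load 190/220]
  30 → stock rod 1  [load 220/220]
  160 → stock rod 4 (new)  [load 160/220]
4 stock rods opened.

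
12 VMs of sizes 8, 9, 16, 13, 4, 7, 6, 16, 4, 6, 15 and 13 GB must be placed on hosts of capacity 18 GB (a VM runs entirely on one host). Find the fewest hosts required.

8

Total = 16 + 16 + 15 + 13 + 13 + 9 + 8 + 7 + 6 + 6 + 4 + 4 = 117 GB.
Lower bound: ⌈117/18⌉ = 7 hosts.
A packing using 8 hosts:
  host 1: 16 = 16
  host 2: 16 = 16
  host 3: 15 = 15
  host 4: 13 + 4 = 17
  host 5: 13 + 4 = 17
  host 6: 9 + 8 = 17
  host 7: 7 + 6 = 13
  host 8: 6 = 6
No arrangement into 7 hosts stays within capacity, so 8 is optimal.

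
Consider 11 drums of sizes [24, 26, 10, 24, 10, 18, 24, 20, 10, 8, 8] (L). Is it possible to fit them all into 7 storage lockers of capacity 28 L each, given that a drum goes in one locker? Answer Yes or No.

Yes

A valid assignment using 7 storage lockers:
  locker 1: 26 = 26
  locker 2: 24 = 24
  locker 3: 24 = 24
  locker 4: 24 = 24
  locker 5: 20 + 8 = 28
  locker 6: 18 + 10 = 28
  locker 7: 10 + 10 + 8 = 28
Every load is within 28 L, so 7 storage lockers suffice.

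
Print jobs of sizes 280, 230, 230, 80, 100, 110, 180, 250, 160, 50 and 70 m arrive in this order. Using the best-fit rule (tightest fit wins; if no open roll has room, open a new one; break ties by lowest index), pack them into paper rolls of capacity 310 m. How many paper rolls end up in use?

  280 → roll 1 (new)  [load 280/310]
  230 → roll 2 (new)  [load 230/310]
  230 → roll 3 (new)  [load 230/310]
  80 → roll 2  [load 310/310]
  100 → roll 4 (new)  [load 100/310]
  110 → roll 4  [load 210/310]
  180 → roll 5 (new)  [load 180/310]
  250 → roll 6 (new)  [load 250/310]
  160 → roll 7 (new)  [load 160/310]
  50 → roll 6  [load 300/310]
  70 → roll 3  [load 300/310]
7 paper rolls opened.

7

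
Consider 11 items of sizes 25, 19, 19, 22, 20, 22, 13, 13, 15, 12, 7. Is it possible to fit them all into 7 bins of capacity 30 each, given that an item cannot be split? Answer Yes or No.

No

Total = 187; ⌈187/30⌉ = 7.
The bound of 7 does not rule out 7, but exhaustive search shows no assignment into 7 bins of capacity 30 exists — the minimum is 8.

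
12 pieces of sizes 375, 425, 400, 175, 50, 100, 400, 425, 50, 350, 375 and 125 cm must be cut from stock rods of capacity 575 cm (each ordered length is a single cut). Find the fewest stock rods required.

7

Total = 425 + 425 + 400 + 400 + 375 + 375 + 350 + 175 + 125 + 100 + 50 + 50 = 3250 cm.
Lower bound: ⌈3250/575⌉ = 6 stock rods.
Also, 7 pieces each exceed 575/2 cm, and no two of those can share a stock rod, so at least 7 stock rods are needed.
A packing using 7 stock rods:
  stock rod 1: 425 + 125 = 550
  stock rod 2: 425 + 100 + 50 = 575
  stock rod 3: 400 + 175 = 575
  stock rod 4: 400 + 50 = 450
  stock rod 5: 375 = 375
  stock rod 6: 375 = 375
  stock rod 7: 350 = 350
This matches the lower bound, so 7 is optimal.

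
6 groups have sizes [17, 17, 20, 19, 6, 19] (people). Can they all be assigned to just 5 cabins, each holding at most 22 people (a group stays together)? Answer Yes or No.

Total = 98 people; ⌈98/22⌉ = 5.
The bound of 5 does not rule out 5, but exhaustive search shows no assignment into 5 cabins of capacity 22 people exists — the minimum is 6.

No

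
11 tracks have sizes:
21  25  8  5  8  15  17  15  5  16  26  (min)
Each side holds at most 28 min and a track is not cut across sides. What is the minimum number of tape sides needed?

7

Total = 26 + 25 + 21 + 17 + 16 + 15 + 15 + 8 + 8 + 5 + 5 = 161 min.
Lower bound: ⌈161/28⌉ = 6 tape sides.
Also, 7 tracks each exceed 14 min, and no two of those can share a side, so at least 7 tape sides are needed.
A packing using 7 tape sides:
  side 1: 26 = 26
  side 2: 25 = 25
  side 3: 21 + 5 = 26
  side 4: 17 + 8 = 25
  side 5: 16 + 8 = 24
  side 6: 15 + 5 = 20
  side 7: 15 = 15
This matches the lower bound, so 7 is optimal.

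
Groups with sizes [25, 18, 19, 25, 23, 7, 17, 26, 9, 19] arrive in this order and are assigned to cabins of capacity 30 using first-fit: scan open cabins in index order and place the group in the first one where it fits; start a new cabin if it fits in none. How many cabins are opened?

8

  25 → cabin 1 (new)  [load 25/30]
  18 → cabin 2 (new)  [load 18/30]
  19 → cabin 3 (new)  [load 19/30]
  25 → cabin 4 (new)  [load 25/30]
  23 → cabin 5 (new)  [load 23/30]
  7 → cabin 2  [load 25/30]
  17 → cabin 6 (new)  [load 17/30]
  26 → cabin 7 (new)  [load 26/30]
  9 → cabin 3  [load 28/30]
  19 → cabin 8 (new)  [load 19/30]
8 cabins opened.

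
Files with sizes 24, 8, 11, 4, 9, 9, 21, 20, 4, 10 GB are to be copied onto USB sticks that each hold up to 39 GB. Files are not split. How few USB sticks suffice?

Total = 24 + 21 + 20 + 11 + 10 + 9 + 9 + 8 + 4 + 4 = 120 GB.
Lower bound: ⌈120/39⌉ = 4 USB sticks.
A packing using 4 USB sticks:
  USB stick 1: 24 + 11 + 4 = 39
  USB stick 2: 21 + 10 + 8 = 39
  USB stick 3: 20 + 9 + 9 = 38
  USB stick 4: 4 = 4
This matches the lower bound, so 4 is optimal.

4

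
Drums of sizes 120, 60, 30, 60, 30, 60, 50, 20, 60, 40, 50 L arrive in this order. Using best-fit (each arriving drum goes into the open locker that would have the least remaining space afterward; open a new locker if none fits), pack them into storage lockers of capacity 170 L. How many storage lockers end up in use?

  120 → locker 1 (new)  [load 120/170]
  60 → locker 2 (new)  [load 60/170]
  30 → locker 1  [load 150/170]
  60 → locker 2  [load 120/170]
  30 → locker 2  [load 150/170]
  60 → locker 3 (new)  [load 60/170]
  50 → locker 3  [load 110/170]
  20 → locker 1  [load 170/170]
  60 → locker 3  [load 170/170]
  40 → locker 4 (new)  [load 40/170]
  50 → locker 4  [load 90/170]
4 storage lockers opened.

4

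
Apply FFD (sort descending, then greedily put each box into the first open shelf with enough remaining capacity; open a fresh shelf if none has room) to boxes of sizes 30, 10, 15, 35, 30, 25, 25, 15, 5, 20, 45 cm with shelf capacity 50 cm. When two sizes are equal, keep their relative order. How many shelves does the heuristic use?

Sorted descending: 45, 35, 30, 30, 25, 25, 20, 15, 15, 10, 5.
  45 → shelf 1 (new)  [load 45/50]
  35 → shelf 2 (new)  [load 35/50]
  30 → shelf 3 (new)  [load 30/50]
  30 → shelf 4 (new)  [load 30/50]
  25 → shelf 5 (new)  [load 25/50]
  25 → shelf 5  [load 50/50]
  20 → shelf 3  [load 50/50]
  15 → shelf 2  [load 50/50]
  15 → shelf 4  [load 45/50]
  10 → shelf 6 (new)  [load 10/50]
  5 → shelf 1  [load 50/50]
6 shelves opened.

6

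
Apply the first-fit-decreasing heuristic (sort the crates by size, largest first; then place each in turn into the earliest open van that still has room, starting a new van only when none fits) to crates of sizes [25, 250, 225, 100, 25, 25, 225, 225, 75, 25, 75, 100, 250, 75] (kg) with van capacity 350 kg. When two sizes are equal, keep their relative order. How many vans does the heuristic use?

Sorted descending: 250, 250, 225, 225, 225, 100, 100, 75, 75, 75, 25, 25, 25, 25.
  250 → van 1 (new)  [load 250/350]
  250 → van 2 (new)  [load 250/350]
  225 → van 3 (new)  [load 225/350]
  225 → van 4 (new)  [load 225/350]
  225 → van 5 (new)  [load 225/350]
  100 → van 1  [load 350/350]
  100 → van 2  [load 350/350]
  75 → van 3  [load 300/350]
  75 → van 4  [load 300/350]
  75 → van 5  [load 300/350]
  25 → van 3  [load 325/350]
  25 → van 3  [load 350/350]
  25 → van 4  [load 325/350]
  25 → van 4  [load 350/350]
5 vans opened.

5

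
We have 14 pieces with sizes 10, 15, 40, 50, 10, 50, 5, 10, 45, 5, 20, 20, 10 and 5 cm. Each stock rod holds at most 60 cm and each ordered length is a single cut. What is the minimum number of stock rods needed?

5

Total = 50 + 50 + 45 + 40 + 20 + 20 + 15 + 10 + 10 + 10 + 10 + 5 + 5 + 5 = 295 cm.
Lower bound: ⌈295/60⌉ = 5 stock rods.
A packing using 5 stock rods:
  stock rod 1: 50 + 10 = 60
  stock rod 2: 50 + 10 = 60
  stock rod 3: 45 + 15 = 60
  stock rod 4: 40 + 20 = 60
  stock rod 5: 20 + 10 + 10 + 5 + 5 + 5 = 55
This matches the lower bound, so 5 is optimal.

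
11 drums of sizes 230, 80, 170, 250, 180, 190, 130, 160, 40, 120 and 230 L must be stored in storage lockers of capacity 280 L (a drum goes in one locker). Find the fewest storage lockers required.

8

Total = 250 + 230 + 230 + 190 + 180 + 170 + 160 + 130 + 120 + 80 + 40 = 1780 L.
Lower bound: ⌈1780/280⌉ = 7 storage lockers.
A packing using 8 storage lockers:
  locker 1: 250 = 250
  locker 2: 230 + 40 = 270
  locker 3: 230 = 230
  locker 4: 190 + 80 = 270
  locker 5: 180 = 180
  locker 6: 170 = 170
  locker 7: 160 + 120 = 280
  locker 8: 130 = 130
No arrangement into 7 storage lockers stays within capacity, so 8 is optimal.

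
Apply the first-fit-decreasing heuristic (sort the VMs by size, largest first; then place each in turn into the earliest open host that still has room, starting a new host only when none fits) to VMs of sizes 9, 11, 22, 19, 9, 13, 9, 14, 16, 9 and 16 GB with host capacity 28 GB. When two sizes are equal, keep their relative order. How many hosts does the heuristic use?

6

Sorted descending: 22, 19, 16, 16, 14, 13, 11, 9, 9, 9, 9.
  22 → host 1 (new)  [load 22/28]
  19 → host 2 (new)  [load 19/28]
  16 → host 3 (new)  [load 16/28]
  16 → host 4 (new)  [load 16/28]
  14 → host 5 (new)  [load 14/28]
  13 → host 5  [load 27/28]
  11 → host 3  [load 27/28]
  9 → host 2  [load 28/28]
  9 → host 4  [load 25/28]
  9 → host 6 (new)  [load 9/28]
  9 → host 6  [load 18/28]
6 hosts opened.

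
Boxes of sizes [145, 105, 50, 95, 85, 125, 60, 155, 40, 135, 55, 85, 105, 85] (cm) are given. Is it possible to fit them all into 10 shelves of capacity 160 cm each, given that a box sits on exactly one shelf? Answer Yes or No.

Yes

A valid assignment using 10 shelves:
  shelf 1: 155 = 155
  shelf 2: 145 = 145
  shelf 3: 135 = 135
  shelf 4: 125 = 125
  shelf 5: 105 + 55 = 160
  shelf 6: 105 + 50 = 155
  shelf 7: 95 + 60 = 155
  shelf 8: 85 + 40 = 125
  shelf 9: 85 = 85
  shelf 10: 85 = 85
Every load is within 160 cm, so 10 shelves suffice.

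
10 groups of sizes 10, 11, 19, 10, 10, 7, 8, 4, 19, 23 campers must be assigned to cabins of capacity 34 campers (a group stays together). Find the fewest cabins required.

4

Total = 23 + 19 + 19 + 11 + 10 + 10 + 10 + 8 + 7 + 4 = 121 campers.
Lower bound: ⌈121/34⌉ = 4 cabins.
A packing using 4 cabins:
  cabin 1: 23 + 11 = 34
  cabin 2: 19 + 10 + 4 = 33
  cabin 3: 19 + 10 = 29
  cabin 4: 10 + 8 + 7 = 25
This matches the lower bound, so 4 is optimal.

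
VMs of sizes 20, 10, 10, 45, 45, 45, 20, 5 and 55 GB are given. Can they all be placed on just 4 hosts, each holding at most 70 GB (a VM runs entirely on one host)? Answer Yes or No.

Yes

A valid assignment using 4 hosts:
  host 1: 55 + 10 + 5 = 70
  host 2: 45 + 20 = 65
  host 3: 45 + 20 = 65
  host 4: 45 + 10 = 55
Every load is within 70 GB, so 4 hosts suffice.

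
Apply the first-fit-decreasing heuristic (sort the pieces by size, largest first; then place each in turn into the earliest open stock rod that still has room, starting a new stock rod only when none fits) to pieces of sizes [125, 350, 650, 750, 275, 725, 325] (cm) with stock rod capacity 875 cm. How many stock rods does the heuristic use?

5

Sorted descending: 750, 725, 650, 350, 325, 275, 125.
  750 → stock rod 1 (new)  [load 750/875]
  725 → stock rod 2 (new)  [load 725/875]
  650 → stock rod 3 (new)  [load 650/875]
  350 → stock rod 4 (new)  [load 350/875]
  325 → stock rod 4  [load 675/875]
  275 → stock rod 5 (new)  [load 275/875]
  125 → stock rod 1  [load 875/875]
5 stock rods opened.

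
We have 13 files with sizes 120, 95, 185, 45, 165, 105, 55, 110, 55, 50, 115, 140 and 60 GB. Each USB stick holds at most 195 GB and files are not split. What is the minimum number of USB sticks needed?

Total = 185 + 165 + 140 + 120 + 115 + 110 + 105 + 95 + 60 + 55 + 55 + 50 + 45 = 1300 GB.
Lower bound: ⌈1300/195⌉ = 7 USB sticks.
A packing using 8 USB sticks:
  USB stick 1: 185 = 185
  USB stick 2: 165 = 165
  USB stick 3: 140 + 55 = 195
  USB stick 4: 120 + 60 = 180
  USB stick 5: 115 + 55 = 170
  USB stick 6: 110 + 50 = 160
  USB stick 7: 105 + 45 = 150
  USB stick 8: 95 = 95
No arrangement into 7 USB sticks stays within capacity, so 8 is optimal.

8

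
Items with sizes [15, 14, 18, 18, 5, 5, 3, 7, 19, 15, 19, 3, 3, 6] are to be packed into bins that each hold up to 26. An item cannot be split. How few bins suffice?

Total = 19 + 19 + 18 + 18 + 15 + 15 + 14 + 7 + 6 + 5 + 5 + 3 + 3 + 3 = 150.
Lower bound: ⌈150/26⌉ = 6 bins.
Also, 7 items each exceed 13, and no two of those can share a bin, so at least 7 bins are needed.
A packing using 7 bins:
  bin 1: 19 + 7 = 26
  bin 2: 19 + 6 = 25
  bin 3: 18 + 5 + 3 = 26
  bin 4: 18 + 5 + 3 = 26
  bin 5: 15 + 3 = 18
  bin 6: 15 = 15
  bin 7: 14 = 14
This matches the lower bound, so 7 is optimal.

7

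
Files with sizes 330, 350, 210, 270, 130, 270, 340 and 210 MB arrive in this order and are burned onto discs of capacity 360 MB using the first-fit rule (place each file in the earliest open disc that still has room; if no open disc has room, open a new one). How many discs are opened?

7

  330 → disc 1 (new)  [load 330/360]
  350 → disc 2 (new)  [load 350/360]
  210 → disc 3 (new)  [load 210/360]
  270 → disc 4 (new)  [load 270/360]
  130 → disc 3  [load 340/360]
  270 → disc 5 (new)  [load 270/360]
  340 → disc 6 (new)  [load 340/360]
  210 → disc 7 (new)  [load 210/360]
7 discs opened.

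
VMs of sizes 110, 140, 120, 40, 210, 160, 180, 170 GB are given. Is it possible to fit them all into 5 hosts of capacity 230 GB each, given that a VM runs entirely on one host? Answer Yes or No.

No

Total = 1130 GB; ⌈1130/230⌉ = 5.
6 VMs each exceed half the capacity and cannot share a host, forcing at least 6 hosts.
At least 6 hosts are required, but only 5 are allowed.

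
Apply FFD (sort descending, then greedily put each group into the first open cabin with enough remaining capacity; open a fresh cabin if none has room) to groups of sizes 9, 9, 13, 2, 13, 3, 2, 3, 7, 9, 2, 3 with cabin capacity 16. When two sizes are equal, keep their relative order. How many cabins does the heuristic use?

5

Sorted descending: 13, 13, 9, 9, 9, 7, 3, 3, 3, 2, 2, 2.
  13 → cabin 1 (new)  [load 13/16]
  13 → cabin 2 (new)  [load 13/16]
  9 → cabin 3 (new)  [load 9/16]
  9 → cabin 4 (new)  [load 9/16]
  9 → cabin 5 (new)  [load 9/16]
  7 → cabin 3  [load 16/16]
  3 → cabin 1  [load 16/16]
  3 → cabin 2  [load 16/16]
  3 → cabin 4  [load 12/16]
  2 → cabin 4  [load 14/16]
  2 → cabin 4  [load 16/16]
  2 → cabin 5  [load 11/16]
5 cabins opened.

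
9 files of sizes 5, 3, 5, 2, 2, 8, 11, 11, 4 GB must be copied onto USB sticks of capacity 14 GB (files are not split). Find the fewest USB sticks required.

4

Total = 11 + 11 + 8 + 5 + 5 + 4 + 3 + 2 + 2 = 51 GB.
Lower bound: ⌈51/14⌉ = 4 USB sticks.
A packing using 4 USB sticks:
  USB stick 1: 11 + 3 = 14
  USB stick 2: 11 + 2 = 13
  USB stick 3: 8 + 5 = 13
  USB stick 4: 5 + 4 + 2 = 11
This matches the lower bound, so 4 is optimal.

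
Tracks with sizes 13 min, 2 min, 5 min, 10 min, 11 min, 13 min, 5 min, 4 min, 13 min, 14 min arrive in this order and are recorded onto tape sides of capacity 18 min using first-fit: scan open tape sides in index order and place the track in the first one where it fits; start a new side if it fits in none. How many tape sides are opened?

  13 → side 1 (new)  [load 13/18]
  2 → side 1  [load 15/18]
  5 → side 2 (new)  [load 5/18]
  10 → side 2  [load 15/18]
  11 → side 3 (new)  [load 11/18]
  13 → side 4 (new)  [load 13/18]
  5 → side 3  [load 16/18]
  4 → side 4  [load 17/18]
  13 → side 5 (new)  [load 13/18]
  14 → side 6 (new)  [load 14/18]
6 tape sides opened.

6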